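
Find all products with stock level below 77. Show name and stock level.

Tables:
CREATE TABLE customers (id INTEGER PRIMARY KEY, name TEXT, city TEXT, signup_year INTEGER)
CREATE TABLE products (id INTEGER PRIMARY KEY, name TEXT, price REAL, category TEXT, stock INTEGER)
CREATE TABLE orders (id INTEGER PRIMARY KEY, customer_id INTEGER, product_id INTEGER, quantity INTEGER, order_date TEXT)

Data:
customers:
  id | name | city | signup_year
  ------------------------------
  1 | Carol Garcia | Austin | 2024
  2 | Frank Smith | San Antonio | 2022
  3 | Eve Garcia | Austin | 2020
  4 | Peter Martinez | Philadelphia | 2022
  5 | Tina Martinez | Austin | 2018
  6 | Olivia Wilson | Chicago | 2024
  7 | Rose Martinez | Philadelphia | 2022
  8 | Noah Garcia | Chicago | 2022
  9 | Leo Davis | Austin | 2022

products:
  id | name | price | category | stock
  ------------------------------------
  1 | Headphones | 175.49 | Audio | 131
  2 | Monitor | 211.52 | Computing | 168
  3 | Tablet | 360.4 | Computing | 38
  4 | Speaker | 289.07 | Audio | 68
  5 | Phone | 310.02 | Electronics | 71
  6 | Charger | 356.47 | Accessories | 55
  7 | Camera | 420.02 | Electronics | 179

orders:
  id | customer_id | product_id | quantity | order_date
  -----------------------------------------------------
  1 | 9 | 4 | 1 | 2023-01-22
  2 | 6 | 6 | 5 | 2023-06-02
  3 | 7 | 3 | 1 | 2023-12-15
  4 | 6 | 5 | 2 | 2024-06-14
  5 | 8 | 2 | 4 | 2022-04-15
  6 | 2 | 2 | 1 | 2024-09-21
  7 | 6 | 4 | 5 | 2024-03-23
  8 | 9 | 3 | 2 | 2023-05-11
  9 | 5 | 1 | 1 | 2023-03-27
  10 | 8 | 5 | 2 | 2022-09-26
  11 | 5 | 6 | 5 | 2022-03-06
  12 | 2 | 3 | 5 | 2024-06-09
SELECT name, stock FROM products WHERE stock < 77

Execution result:
name | stock
Tablet | 38
Speaker | 68
Phone | 71
Charger | 55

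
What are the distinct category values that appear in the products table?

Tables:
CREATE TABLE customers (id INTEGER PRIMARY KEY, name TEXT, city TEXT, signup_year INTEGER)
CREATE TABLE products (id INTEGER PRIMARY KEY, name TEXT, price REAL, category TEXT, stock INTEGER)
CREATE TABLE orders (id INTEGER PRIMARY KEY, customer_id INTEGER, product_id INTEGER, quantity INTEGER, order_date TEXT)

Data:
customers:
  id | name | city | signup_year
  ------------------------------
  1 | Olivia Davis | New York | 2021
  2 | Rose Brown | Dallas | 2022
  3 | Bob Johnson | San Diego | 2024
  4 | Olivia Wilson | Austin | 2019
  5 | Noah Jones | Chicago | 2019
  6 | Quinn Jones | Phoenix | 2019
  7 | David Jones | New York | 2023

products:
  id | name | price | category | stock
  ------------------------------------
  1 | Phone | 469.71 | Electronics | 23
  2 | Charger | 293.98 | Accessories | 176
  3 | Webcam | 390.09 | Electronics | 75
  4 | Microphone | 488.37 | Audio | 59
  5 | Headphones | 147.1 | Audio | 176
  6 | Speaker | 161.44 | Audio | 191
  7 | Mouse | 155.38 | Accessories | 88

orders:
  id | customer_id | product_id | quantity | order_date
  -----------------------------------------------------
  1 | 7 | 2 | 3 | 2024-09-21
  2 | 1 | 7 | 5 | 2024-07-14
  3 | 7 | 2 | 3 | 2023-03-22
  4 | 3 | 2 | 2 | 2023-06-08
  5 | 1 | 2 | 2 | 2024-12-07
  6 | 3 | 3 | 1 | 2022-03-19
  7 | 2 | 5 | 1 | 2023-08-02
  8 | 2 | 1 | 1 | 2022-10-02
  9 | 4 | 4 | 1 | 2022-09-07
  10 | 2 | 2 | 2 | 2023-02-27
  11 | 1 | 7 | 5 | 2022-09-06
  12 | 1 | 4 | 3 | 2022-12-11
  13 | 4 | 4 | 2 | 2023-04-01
SELECT DISTINCT category FROM products

Execution result:
category
Electronics
Accessories
Audio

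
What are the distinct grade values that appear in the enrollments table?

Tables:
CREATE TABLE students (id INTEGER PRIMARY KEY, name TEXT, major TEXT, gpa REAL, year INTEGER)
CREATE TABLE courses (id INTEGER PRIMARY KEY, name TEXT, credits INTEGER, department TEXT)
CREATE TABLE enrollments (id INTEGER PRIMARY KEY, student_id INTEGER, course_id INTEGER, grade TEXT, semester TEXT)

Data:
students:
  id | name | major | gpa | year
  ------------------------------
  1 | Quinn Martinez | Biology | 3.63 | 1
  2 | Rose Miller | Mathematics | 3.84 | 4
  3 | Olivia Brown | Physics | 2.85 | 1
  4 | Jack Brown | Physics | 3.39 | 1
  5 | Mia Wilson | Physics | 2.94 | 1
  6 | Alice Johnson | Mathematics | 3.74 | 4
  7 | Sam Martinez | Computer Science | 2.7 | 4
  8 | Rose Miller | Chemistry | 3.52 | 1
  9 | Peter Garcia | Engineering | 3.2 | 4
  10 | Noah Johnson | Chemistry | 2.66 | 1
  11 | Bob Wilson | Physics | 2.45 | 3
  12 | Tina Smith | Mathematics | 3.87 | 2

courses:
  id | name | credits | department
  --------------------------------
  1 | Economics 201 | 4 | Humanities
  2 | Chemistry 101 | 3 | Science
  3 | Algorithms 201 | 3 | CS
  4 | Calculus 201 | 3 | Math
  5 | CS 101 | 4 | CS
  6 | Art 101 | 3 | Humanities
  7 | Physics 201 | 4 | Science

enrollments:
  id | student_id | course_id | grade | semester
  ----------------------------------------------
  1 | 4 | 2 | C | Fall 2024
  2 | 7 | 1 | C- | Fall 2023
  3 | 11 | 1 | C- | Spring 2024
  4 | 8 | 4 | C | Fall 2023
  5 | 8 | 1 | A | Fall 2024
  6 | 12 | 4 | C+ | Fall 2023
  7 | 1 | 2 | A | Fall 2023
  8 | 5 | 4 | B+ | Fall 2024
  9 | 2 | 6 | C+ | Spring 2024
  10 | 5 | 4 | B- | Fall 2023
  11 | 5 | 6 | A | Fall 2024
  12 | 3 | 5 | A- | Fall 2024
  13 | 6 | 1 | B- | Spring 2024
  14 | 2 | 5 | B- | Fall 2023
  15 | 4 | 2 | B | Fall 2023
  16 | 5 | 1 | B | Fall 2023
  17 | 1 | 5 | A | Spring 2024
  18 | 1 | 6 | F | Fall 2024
SELECT DISTINCT grade FROM enrollments

Execution result:
grade
C
C-
A
C+
B+
B-
A-
B
F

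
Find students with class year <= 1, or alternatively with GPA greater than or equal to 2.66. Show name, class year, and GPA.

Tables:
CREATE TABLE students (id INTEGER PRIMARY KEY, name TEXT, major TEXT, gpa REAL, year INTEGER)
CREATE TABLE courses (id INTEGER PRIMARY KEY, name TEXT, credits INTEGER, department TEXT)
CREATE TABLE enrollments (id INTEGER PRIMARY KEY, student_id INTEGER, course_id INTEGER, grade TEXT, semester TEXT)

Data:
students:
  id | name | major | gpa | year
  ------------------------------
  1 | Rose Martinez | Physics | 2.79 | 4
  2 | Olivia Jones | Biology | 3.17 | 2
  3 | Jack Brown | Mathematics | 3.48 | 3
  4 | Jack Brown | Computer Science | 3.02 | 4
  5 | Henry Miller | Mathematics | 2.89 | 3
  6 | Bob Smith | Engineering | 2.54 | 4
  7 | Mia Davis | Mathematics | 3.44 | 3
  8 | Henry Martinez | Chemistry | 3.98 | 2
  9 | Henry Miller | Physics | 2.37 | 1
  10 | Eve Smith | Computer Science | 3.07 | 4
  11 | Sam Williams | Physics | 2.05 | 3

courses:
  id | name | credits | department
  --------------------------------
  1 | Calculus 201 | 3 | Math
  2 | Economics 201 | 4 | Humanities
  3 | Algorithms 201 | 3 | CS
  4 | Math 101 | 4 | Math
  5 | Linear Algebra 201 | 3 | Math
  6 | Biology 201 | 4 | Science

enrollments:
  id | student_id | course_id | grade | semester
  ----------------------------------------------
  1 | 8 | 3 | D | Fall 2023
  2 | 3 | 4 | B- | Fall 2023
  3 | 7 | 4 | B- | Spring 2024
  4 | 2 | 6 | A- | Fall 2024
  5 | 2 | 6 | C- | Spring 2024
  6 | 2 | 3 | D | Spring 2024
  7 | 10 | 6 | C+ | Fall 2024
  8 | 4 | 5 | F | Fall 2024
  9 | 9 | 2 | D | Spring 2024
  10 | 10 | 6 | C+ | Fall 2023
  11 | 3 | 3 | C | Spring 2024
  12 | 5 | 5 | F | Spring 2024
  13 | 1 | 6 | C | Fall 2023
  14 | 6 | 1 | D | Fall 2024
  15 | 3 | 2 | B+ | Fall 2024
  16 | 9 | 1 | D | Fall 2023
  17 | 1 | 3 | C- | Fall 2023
SELECT name, year, gpa FROM students WHERE year <= 1 OR gpa >= 2.66

Execution result:
name | year | gpa
Rose Martinez | 4 | 2.79
Olivia Jones | 2 | 3.17
Jack Brown | 3 | 3.48
Jack Brown | 4 | 3.02
Henry Miller | 3 | 2.89
Mia Davis | 3 | 3.44
Henry Martinez | 2 | 3.98
Henry Miller | 1 | 2.37
Eve Smith | 4 | 3.07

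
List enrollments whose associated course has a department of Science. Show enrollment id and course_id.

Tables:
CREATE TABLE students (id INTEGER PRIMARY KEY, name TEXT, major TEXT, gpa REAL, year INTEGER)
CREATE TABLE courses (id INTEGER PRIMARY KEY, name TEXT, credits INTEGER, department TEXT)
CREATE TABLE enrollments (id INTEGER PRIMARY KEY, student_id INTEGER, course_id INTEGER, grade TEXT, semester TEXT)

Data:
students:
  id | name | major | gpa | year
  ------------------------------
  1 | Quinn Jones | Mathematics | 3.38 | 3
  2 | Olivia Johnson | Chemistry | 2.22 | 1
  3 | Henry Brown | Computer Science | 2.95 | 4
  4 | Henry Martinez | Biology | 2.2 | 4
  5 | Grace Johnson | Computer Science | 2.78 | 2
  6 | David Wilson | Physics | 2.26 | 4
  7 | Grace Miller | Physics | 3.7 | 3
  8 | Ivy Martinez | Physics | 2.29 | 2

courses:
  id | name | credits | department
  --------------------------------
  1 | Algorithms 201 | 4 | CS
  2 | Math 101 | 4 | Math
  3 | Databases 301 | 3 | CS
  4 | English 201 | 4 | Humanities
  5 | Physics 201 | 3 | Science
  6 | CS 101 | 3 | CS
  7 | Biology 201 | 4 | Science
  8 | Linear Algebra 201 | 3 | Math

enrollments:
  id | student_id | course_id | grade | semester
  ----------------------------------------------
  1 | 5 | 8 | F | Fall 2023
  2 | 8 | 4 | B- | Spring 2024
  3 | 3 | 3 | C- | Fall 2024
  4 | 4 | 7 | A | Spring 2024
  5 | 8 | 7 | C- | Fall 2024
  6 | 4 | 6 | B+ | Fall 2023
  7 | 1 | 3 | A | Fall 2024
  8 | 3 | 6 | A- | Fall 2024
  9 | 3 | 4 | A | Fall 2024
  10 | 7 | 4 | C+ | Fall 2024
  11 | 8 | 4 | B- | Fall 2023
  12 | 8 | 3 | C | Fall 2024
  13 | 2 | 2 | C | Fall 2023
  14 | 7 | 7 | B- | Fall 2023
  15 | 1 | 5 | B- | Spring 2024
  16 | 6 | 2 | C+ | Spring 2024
SELECT id, course_id FROM enrollments WHERE course_id IN (SELECT id FROM courses WHERE department = 'Science')

Execution result:
id | course_id
4 | 7
5 | 7
14 | 7
15 | 5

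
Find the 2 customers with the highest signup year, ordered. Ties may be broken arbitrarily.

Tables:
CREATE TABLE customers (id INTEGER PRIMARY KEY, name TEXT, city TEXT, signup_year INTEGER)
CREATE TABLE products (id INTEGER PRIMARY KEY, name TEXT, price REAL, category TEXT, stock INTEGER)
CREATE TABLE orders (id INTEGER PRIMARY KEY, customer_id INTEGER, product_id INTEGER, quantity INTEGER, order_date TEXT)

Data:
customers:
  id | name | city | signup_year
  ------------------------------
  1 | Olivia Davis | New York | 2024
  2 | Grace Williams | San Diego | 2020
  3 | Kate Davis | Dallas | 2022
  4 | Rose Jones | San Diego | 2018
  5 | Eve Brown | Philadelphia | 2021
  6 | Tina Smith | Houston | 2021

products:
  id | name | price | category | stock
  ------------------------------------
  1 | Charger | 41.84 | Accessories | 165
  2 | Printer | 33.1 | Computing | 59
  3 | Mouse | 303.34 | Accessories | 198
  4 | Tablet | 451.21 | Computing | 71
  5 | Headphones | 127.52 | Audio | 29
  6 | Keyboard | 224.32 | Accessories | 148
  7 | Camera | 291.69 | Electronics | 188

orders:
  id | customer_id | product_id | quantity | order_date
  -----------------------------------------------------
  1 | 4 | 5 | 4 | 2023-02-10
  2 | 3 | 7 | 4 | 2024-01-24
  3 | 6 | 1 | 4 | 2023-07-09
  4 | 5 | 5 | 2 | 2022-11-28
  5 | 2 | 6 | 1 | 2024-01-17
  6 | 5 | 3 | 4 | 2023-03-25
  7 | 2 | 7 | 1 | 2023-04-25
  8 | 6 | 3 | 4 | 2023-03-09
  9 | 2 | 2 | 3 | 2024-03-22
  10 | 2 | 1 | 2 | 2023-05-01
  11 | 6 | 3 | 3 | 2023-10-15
SELECT name, signup_year FROM customers ORDER BY signup_year DESC LIMIT 2

Execution result:
name | signup_year
Olivia Davis | 2024
Kate Davis | 2022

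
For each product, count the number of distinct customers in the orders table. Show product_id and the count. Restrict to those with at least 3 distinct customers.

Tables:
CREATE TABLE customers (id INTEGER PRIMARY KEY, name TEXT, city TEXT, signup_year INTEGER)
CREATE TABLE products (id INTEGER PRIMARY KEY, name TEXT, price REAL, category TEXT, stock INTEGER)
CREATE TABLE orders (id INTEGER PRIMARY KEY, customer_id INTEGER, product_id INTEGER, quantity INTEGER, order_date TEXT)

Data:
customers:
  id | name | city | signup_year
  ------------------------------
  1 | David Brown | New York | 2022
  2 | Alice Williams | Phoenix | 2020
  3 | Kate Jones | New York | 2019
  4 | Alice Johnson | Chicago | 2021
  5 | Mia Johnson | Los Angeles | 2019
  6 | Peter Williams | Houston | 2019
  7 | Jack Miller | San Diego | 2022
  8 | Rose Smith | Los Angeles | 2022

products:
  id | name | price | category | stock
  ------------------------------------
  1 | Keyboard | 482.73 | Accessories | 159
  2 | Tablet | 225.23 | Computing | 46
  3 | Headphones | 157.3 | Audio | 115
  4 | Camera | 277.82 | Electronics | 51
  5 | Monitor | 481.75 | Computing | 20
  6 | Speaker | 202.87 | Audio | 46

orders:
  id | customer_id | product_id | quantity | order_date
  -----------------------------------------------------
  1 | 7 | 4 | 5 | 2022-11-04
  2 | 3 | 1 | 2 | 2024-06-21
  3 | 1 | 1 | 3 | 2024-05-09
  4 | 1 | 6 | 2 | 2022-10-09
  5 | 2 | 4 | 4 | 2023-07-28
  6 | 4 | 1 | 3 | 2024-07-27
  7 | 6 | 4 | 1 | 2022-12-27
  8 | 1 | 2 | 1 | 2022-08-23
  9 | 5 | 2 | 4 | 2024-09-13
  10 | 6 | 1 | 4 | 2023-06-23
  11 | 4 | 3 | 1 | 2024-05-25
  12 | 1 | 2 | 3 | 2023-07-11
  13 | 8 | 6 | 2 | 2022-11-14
SELECT product_id, COUNT(DISTINCT customer_id) AS distinct_customer_count FROM orders GROUP BY product_id HAVING COUNT(DISTINCT customer_id) >= 3

Execution result:
product_id | distinct_customer_count
1 | 4
4 | 3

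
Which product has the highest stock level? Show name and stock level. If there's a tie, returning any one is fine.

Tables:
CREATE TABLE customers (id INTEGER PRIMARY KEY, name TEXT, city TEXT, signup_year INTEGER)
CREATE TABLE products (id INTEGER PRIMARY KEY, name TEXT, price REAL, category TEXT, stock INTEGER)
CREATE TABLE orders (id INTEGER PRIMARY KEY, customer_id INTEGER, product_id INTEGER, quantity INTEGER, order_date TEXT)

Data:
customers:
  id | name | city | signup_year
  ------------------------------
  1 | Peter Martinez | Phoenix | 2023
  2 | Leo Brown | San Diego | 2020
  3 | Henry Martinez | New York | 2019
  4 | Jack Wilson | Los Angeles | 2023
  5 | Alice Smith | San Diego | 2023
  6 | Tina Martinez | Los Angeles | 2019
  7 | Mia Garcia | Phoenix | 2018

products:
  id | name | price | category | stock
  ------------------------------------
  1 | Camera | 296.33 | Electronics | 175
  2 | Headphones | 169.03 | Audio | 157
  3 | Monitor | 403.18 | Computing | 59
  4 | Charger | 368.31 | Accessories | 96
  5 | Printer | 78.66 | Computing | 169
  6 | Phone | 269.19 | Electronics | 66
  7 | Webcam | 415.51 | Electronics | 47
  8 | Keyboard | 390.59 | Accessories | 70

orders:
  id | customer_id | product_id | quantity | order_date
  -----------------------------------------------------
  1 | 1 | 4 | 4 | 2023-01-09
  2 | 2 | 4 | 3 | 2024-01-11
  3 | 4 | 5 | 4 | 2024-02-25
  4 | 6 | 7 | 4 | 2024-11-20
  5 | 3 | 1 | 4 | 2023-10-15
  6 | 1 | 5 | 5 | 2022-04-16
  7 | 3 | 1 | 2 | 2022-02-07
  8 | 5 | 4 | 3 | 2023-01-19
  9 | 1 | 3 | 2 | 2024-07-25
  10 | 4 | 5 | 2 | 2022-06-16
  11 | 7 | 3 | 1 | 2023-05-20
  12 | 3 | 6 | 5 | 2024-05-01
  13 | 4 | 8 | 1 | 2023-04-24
SELECT name, stock FROM products ORDER BY stock DESC LIMIT 1

Execution result:
name | stock
Camera | 175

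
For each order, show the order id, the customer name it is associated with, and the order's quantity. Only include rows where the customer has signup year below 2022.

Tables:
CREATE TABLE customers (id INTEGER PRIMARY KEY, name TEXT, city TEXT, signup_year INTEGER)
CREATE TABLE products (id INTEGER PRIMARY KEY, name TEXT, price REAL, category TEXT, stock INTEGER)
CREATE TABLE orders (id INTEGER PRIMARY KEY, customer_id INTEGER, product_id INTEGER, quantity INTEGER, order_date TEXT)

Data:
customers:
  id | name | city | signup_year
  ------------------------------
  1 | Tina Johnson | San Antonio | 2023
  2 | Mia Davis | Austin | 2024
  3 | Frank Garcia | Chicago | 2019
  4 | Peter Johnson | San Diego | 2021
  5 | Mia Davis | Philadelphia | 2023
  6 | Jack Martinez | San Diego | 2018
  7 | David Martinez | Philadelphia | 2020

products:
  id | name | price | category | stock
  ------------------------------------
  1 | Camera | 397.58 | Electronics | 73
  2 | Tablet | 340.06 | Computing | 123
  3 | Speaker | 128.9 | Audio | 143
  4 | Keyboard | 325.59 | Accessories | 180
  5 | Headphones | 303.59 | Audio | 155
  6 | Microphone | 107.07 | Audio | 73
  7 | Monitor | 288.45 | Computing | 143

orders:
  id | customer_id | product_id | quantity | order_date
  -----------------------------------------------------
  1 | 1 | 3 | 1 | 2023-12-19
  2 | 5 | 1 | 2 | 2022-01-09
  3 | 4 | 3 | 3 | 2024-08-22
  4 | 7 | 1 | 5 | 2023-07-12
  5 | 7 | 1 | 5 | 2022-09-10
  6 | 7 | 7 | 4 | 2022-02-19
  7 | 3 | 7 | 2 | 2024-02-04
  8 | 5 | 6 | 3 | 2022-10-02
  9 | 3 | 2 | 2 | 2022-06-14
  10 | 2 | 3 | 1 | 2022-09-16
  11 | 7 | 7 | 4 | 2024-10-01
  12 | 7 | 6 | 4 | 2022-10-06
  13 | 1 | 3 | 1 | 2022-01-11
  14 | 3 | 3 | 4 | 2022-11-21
SELECT c.id, p.name AS customer, c.quantity FROM orders c JOIN customers p ON c.customer_id = p.id WHERE p.signup_year < 2022

Execution result:
id | customer | quantity
3 | Peter Johnson | 3
4 | David Martinez | 5
5 | David Martinez | 5
6 | David Martinez | 4
7 | Frank Garcia | 2
9 | Frank Garcia | 2
11 | David Martinez | 4
12 | David Martinez | 4
14 | Frank Garcia | 4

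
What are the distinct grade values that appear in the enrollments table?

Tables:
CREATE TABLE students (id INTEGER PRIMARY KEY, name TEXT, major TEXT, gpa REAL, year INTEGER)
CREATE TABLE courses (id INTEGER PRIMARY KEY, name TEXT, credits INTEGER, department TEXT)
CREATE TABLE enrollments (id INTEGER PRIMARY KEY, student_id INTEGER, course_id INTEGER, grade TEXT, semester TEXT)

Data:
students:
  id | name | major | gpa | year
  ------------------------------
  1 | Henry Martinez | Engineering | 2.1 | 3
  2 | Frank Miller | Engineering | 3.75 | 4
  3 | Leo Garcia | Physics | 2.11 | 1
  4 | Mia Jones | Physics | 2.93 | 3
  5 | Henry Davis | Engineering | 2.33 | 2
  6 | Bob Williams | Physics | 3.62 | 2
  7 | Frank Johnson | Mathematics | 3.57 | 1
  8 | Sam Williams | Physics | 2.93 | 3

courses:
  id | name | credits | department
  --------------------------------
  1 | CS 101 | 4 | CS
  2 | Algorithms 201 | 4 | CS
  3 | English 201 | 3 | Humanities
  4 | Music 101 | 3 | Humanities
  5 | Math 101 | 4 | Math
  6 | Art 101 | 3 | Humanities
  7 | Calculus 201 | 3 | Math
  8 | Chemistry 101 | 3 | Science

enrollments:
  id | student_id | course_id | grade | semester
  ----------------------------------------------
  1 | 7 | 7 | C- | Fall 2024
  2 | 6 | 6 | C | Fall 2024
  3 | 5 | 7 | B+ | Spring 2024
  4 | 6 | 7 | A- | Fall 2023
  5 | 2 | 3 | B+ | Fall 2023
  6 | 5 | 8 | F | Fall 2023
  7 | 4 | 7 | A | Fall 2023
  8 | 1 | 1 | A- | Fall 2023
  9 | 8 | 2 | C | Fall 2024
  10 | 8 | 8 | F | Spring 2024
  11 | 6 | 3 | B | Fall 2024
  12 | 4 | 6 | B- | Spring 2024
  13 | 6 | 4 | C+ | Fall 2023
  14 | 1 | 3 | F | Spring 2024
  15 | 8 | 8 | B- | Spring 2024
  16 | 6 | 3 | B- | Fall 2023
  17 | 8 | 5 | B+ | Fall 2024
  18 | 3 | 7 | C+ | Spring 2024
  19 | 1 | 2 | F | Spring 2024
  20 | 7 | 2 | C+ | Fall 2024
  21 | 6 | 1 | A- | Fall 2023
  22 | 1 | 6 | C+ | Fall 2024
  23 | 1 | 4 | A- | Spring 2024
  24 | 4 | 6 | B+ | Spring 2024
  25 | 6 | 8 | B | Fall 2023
SELECT DISTINCT grade FROM enrollments

Execution result:
grade
C-
C
B+
A-
F
A
B
B-
C+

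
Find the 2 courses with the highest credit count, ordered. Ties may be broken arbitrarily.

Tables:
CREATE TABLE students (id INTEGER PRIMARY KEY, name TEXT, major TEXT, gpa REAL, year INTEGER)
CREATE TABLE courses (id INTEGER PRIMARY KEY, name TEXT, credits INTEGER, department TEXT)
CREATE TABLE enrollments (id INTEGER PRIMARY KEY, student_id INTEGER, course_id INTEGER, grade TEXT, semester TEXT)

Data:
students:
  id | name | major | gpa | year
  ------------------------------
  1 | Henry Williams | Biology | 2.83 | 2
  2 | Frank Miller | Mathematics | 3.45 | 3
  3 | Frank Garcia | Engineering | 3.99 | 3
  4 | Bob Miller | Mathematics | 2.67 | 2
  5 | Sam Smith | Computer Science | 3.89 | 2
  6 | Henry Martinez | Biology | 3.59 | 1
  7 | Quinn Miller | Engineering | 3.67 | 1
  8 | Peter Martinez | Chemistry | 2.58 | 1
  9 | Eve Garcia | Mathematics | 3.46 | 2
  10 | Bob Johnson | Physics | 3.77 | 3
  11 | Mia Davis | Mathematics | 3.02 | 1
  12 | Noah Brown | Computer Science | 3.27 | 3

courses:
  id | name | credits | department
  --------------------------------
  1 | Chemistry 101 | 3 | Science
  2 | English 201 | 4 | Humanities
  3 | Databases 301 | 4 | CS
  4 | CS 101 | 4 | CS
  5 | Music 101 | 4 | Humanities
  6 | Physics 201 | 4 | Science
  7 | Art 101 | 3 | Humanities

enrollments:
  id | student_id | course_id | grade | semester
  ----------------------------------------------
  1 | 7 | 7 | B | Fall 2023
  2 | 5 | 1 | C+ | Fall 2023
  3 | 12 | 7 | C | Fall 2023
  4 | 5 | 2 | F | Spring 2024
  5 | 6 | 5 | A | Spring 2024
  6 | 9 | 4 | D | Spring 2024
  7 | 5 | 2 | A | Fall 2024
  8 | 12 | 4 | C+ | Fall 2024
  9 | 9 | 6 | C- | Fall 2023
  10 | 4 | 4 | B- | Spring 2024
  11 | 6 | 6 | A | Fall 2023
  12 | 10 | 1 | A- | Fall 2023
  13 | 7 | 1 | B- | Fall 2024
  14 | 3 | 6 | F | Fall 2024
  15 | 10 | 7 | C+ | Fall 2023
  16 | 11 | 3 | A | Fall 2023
SELECT name, credits FROM courses ORDER BY credits DESC LIMIT 2

Execution result:
name | credits
English 201 | 4
Databases 301 | 4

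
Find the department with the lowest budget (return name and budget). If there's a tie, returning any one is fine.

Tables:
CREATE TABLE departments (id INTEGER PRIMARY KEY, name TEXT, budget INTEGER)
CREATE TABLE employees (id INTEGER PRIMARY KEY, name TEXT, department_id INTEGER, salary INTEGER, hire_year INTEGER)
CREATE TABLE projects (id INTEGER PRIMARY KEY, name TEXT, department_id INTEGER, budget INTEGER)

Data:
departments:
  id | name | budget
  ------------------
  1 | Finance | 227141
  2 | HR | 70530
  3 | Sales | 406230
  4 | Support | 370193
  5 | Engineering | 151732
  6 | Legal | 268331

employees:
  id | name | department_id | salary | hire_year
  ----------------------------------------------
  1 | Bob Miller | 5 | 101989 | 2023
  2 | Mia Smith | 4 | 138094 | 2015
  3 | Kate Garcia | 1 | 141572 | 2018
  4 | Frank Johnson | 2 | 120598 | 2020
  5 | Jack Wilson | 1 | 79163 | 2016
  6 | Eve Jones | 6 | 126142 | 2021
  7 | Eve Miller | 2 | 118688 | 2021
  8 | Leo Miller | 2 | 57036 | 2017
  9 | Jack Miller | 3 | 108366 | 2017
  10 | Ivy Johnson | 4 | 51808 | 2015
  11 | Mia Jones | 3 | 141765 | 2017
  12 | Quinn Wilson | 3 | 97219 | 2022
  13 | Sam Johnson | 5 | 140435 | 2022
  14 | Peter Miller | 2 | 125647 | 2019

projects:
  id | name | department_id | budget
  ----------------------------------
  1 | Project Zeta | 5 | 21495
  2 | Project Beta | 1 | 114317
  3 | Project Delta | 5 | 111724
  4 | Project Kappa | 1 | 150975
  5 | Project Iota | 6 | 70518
SELECT name, budget FROM departments ORDER BY budget ASC LIMIT 1

Execution result:
name | budget
HR | 70530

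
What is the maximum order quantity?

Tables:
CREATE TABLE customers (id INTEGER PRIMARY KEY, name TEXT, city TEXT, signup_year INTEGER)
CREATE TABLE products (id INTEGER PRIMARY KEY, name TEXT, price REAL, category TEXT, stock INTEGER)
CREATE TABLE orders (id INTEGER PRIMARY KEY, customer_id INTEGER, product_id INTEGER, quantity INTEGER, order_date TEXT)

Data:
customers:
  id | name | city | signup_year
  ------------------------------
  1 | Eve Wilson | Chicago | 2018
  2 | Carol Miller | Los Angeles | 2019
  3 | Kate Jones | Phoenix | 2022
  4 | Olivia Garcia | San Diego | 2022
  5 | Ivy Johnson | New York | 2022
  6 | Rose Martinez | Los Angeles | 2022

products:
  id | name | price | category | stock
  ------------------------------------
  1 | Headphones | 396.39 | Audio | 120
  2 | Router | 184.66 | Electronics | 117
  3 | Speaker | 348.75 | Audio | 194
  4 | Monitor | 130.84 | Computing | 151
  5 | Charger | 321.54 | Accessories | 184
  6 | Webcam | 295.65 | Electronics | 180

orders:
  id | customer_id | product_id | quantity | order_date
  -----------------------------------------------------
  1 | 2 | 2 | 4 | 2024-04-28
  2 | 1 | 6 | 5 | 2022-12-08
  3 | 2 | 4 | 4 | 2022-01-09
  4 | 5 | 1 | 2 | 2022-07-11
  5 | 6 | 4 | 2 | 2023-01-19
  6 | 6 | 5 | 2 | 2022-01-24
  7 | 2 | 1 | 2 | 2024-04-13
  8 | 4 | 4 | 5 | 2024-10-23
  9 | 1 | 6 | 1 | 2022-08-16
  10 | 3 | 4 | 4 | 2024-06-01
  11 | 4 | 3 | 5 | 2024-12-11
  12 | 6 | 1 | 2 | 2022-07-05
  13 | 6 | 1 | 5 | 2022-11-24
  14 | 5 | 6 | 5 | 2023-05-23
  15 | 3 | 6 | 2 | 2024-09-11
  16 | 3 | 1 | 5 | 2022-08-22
SELECT MAX(quantity) FROM orders

Execution result:
5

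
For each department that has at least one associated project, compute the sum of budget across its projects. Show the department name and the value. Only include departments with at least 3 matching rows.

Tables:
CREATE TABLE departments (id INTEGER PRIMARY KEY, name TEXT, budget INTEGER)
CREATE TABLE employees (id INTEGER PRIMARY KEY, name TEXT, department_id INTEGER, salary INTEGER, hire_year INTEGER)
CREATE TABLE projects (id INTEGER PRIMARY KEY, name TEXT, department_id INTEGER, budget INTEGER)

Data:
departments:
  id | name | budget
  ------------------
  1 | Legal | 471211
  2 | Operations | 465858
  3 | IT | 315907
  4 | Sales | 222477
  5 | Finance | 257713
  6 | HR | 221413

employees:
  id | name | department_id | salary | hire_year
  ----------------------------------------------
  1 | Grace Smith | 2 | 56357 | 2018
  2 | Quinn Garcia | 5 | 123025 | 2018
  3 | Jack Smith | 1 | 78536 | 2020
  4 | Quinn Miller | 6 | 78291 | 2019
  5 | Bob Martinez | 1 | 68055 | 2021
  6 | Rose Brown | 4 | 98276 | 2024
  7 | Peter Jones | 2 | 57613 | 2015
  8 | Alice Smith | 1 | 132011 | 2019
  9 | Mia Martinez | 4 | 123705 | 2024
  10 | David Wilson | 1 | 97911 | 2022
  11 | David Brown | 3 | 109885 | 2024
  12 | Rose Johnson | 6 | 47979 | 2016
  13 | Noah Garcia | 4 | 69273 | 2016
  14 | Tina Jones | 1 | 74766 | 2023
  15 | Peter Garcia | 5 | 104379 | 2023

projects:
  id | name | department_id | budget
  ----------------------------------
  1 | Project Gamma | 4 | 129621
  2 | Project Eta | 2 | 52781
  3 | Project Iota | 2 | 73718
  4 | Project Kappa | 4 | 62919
SELECT p.name, SUM(c.budget) AS sum_budget FROM projects c JOIN departments p ON c.department_id = p.id GROUP BY p.id, p.name HAVING COUNT(*) >= 3

Execution result:
(no rows)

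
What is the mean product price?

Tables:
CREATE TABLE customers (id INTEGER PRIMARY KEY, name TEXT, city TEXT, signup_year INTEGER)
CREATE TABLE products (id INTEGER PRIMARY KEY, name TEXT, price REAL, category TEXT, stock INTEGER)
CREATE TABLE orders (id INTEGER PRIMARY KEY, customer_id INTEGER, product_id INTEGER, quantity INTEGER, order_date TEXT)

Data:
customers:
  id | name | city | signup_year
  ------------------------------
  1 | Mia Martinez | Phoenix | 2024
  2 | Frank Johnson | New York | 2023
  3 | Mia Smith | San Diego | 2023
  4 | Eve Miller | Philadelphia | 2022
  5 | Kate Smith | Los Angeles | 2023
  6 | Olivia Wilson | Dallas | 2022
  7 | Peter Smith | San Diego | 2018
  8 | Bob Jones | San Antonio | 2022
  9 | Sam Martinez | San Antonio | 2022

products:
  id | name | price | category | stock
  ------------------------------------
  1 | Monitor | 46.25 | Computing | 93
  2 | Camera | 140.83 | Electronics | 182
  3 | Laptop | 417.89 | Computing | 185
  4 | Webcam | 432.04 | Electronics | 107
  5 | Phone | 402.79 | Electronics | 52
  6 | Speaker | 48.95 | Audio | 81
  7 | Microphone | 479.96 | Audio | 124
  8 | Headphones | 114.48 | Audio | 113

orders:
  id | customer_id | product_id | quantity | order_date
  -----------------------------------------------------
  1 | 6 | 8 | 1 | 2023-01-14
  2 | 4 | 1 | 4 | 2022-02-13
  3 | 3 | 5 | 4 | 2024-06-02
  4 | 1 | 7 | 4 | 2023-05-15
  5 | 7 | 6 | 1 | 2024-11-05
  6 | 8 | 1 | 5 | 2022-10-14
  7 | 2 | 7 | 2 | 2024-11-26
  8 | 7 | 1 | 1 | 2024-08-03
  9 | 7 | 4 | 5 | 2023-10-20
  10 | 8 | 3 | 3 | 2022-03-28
SELECT AVG(price) FROM products

Execution result:
260.40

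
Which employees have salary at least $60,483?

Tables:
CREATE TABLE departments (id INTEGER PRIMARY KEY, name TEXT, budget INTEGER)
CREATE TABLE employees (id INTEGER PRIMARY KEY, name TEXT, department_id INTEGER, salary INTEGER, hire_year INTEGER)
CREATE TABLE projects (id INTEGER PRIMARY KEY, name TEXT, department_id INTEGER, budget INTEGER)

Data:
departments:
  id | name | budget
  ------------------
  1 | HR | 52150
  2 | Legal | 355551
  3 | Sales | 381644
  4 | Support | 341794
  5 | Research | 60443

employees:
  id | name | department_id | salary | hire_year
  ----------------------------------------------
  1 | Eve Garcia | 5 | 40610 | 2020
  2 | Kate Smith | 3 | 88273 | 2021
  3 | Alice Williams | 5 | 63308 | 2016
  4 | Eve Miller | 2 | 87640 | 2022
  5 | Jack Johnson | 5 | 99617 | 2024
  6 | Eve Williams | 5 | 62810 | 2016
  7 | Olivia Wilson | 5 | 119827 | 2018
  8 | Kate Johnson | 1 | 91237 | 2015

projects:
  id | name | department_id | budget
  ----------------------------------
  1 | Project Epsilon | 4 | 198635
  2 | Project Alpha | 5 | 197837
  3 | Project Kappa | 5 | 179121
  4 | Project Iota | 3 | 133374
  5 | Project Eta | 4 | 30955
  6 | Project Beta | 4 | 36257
SELECT name, salary FROM employees WHERE salary >= 60483

Execution result:
name | salary
Kate Smith | 88273
Alice Williams | 63308
Eve Miller | 87640
Jack Johnson | 99617
Eve Williams | 62810
Olivia Wilson | 119827
Kate Johnson | 91237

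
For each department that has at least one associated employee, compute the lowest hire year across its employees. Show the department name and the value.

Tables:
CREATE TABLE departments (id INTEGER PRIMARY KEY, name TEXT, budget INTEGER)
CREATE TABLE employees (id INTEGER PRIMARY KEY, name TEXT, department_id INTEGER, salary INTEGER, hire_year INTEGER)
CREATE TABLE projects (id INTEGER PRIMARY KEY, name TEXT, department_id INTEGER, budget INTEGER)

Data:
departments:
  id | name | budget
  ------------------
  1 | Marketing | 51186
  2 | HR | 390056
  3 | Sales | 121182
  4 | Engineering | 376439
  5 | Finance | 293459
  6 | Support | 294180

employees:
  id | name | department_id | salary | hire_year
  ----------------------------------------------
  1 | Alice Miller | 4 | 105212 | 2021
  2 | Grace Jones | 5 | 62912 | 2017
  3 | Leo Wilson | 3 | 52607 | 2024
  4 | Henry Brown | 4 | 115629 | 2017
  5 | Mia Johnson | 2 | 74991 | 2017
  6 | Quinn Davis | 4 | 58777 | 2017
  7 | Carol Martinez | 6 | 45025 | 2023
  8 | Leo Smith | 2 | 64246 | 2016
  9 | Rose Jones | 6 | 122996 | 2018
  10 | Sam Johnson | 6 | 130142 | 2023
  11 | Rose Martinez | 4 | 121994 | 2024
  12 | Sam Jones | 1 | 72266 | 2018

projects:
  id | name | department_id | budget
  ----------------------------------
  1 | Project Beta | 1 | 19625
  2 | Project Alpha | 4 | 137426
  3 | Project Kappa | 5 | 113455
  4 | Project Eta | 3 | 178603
SELECT p.name, MIN(c.hire_year) AS min_hire_year FROM employees c JOIN departments p ON c.department_id = p.id GROUP BY p.id, p.name

Execution result:
name | min_hire_year
Marketing | 2018
HR | 2016
Sales | 2024
Engineering | 2017
Finance | 2017
Support | 2018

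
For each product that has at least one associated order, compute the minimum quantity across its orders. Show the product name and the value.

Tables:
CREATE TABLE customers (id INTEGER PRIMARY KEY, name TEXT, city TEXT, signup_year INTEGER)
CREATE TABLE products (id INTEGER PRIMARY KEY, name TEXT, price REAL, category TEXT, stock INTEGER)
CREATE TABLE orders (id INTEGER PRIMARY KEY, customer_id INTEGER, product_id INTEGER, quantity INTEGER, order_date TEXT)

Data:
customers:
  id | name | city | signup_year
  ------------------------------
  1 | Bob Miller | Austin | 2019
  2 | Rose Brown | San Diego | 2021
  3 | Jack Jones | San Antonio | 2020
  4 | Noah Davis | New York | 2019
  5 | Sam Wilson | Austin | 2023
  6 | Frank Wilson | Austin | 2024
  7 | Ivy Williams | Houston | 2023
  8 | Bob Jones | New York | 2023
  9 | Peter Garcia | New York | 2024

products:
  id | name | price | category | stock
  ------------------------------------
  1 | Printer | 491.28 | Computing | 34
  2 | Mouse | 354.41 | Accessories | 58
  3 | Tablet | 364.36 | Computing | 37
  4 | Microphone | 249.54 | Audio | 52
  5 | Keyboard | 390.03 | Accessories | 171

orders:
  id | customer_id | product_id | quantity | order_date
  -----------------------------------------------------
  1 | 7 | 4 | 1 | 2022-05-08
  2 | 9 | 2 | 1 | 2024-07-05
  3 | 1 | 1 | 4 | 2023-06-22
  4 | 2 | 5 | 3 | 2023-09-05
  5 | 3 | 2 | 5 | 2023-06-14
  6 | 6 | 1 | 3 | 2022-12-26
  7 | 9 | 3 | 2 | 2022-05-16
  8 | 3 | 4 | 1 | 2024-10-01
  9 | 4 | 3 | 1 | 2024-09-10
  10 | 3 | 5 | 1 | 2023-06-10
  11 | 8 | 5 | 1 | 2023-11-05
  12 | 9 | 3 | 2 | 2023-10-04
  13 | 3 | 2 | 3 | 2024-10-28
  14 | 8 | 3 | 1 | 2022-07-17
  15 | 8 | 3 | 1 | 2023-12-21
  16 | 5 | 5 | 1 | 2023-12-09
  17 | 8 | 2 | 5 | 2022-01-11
SELECT p.name, MIN(c.quantity) AS min_quantity FROM orders c JOIN products p ON c.product_id = p.id GROUP BY p.id, p.name

Execution result:
name | min_quantity
Printer | 3
Mouse | 1
Tablet | 1
Microphone | 1
Keyboard | 1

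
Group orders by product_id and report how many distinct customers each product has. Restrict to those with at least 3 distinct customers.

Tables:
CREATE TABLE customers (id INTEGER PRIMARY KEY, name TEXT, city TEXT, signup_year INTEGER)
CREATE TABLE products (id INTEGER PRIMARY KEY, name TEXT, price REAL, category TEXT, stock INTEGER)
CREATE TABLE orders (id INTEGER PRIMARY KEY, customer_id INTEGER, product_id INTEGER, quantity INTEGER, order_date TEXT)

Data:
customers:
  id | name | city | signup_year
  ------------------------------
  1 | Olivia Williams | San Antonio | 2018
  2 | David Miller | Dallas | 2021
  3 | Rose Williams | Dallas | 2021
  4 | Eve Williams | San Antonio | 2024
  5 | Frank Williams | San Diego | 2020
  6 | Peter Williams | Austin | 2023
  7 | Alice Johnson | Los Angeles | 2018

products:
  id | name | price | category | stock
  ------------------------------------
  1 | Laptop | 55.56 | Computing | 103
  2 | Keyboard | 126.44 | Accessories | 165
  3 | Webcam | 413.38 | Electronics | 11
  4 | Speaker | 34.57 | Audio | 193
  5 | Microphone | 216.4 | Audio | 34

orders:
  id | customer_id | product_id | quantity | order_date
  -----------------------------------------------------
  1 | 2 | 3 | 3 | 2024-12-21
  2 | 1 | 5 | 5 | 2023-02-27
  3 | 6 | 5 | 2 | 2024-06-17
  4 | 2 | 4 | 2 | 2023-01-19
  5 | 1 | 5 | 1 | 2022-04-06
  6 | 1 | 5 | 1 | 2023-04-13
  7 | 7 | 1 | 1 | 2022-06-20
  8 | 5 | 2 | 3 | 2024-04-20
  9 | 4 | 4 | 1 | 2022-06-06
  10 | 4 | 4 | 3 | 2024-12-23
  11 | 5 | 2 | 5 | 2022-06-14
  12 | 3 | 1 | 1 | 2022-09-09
SELECT product_id, COUNT(DISTINCT customer_id) AS distinct_customer_count FROM orders GROUP BY product_id HAVING COUNT(DISTINCT customer_id) >= 3

Execution result:
(no rows)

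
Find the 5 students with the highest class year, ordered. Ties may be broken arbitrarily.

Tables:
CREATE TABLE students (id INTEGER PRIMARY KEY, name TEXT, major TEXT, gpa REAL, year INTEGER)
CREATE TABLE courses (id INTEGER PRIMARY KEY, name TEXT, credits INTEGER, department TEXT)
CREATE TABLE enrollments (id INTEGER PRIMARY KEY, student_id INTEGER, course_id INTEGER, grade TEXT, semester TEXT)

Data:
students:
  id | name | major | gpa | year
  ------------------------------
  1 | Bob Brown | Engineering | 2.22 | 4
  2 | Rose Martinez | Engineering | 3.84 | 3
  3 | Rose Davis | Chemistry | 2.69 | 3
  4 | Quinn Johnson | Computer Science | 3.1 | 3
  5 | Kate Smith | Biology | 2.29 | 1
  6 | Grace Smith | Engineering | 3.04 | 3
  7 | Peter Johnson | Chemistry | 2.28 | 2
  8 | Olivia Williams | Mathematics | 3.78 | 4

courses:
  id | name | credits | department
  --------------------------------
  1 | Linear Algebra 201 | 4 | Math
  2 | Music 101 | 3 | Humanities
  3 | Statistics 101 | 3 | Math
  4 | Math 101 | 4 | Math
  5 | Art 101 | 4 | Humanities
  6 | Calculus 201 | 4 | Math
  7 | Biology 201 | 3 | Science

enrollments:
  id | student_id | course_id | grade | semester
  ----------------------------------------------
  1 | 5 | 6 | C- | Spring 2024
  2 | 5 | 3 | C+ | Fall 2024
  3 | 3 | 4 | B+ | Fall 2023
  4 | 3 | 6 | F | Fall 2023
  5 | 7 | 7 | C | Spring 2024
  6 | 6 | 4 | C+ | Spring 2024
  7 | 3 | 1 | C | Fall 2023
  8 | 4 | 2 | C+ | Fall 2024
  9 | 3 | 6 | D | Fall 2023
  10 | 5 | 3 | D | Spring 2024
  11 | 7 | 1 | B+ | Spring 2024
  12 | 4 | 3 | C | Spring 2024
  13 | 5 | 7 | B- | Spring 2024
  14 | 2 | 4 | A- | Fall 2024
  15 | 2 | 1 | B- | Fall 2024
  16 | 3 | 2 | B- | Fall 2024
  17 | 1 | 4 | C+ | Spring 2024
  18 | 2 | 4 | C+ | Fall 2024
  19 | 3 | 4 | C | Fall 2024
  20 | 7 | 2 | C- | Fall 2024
SELECT name, year FROM students ORDER BY year DESC LIMIT 5

Execution result:
name | year
Bob Brown | 4
Olivia Williams | 4
Rose Martinez | 3
Rose Davis | 3
Quinn Johnson | 3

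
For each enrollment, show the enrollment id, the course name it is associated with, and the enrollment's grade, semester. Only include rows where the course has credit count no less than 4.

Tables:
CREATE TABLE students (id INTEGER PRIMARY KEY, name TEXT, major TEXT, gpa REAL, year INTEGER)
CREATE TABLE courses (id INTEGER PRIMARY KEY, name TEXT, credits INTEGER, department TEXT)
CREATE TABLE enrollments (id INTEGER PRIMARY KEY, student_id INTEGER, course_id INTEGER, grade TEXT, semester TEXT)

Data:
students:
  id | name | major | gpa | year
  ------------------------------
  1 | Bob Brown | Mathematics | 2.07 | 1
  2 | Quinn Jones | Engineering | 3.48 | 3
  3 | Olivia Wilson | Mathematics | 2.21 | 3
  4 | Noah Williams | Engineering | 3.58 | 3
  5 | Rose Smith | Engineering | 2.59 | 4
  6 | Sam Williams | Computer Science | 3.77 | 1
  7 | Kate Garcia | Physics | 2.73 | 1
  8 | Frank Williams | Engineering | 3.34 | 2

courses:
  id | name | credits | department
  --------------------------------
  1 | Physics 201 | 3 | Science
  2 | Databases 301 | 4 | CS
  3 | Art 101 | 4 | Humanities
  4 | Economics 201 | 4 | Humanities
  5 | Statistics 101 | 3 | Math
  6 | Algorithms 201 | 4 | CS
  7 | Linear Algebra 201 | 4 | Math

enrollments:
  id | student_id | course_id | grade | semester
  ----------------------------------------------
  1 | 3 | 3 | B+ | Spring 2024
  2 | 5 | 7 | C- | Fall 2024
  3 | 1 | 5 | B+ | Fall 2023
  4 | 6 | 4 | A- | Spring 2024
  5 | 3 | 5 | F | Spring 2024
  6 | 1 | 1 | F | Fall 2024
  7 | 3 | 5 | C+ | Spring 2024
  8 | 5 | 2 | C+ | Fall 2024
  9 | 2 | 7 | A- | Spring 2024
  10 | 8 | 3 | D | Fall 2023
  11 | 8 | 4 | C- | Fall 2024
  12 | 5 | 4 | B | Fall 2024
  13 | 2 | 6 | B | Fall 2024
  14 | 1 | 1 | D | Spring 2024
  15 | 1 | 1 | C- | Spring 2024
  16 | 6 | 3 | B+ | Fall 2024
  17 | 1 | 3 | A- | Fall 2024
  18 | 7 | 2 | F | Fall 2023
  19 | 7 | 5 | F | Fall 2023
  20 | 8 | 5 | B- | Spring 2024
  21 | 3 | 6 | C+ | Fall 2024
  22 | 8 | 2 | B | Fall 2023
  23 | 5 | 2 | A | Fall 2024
SELECT c.id, p.name AS course, c.grade, c.semester FROM enrollments c JOIN courses p ON c.course_id = p.id WHERE p.credits >= 4

Execution result:
id | course | grade | semester
1 | Art 101 | B+ | Spring 2024
2 | Linear Algebra 201 | C- | Fall 2024
4 | Economics 201 | A- | Spring 2024
8 | Databases 301 | C+ | Fall 2024
9 | Linear Algebra 201 | A- | Spring 2024
10 | Art 101 | D | Fall 2023
11 | Economics 201 | C- | Fall 2024
12 | Economics 201 | B | Fall 2024
13 | Algorithms 201 | B | Fall 2024
16 | Art 101 | B+ | Fall 2024
17 | Art 101 | A- | Fall 2024
18 | Databases 301 | F | Fall 2023
21 | Algorithms 201 | C+ | Fall 2024
22 | Databases 301 | B | Fall 2023
23 | Databases 301 | A | Fall 2024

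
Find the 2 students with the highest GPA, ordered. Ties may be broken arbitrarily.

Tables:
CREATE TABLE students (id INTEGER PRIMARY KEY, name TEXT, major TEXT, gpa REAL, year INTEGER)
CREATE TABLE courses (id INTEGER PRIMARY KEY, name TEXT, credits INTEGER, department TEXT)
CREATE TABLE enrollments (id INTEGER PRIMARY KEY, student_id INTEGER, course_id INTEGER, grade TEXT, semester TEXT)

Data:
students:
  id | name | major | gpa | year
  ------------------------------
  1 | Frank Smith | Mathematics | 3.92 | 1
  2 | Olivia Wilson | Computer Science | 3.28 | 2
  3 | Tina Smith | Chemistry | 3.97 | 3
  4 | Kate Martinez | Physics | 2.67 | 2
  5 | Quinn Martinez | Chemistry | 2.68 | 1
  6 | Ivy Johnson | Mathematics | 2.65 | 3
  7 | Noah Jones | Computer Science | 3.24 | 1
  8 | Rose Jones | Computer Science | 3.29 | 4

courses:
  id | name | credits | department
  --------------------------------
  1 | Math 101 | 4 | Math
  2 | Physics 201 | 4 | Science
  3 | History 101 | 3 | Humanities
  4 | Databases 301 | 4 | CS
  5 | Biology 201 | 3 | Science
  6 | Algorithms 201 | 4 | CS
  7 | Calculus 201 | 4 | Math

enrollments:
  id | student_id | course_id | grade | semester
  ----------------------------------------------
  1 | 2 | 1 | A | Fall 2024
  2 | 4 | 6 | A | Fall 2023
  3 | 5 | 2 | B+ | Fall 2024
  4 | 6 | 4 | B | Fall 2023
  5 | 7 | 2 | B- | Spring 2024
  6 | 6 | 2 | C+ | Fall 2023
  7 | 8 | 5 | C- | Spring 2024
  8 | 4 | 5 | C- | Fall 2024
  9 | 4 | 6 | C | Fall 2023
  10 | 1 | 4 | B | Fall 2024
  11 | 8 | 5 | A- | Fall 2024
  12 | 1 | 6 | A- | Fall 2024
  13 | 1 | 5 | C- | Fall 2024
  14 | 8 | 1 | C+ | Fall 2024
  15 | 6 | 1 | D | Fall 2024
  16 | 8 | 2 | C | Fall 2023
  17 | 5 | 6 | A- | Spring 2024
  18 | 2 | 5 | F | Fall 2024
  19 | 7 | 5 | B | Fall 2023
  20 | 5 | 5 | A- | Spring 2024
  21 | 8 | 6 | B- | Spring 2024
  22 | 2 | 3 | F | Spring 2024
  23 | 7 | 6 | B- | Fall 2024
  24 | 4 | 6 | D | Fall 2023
SELECT name, gpa FROM students ORDER BY gpa DESC LIMIT 2

Execution result:
name | gpa
Tina Smith | 3.97
Frank Smith | 3.92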